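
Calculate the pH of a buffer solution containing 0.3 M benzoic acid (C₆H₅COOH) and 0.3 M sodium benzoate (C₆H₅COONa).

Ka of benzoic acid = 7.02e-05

pKa = -log(7.02e-05) = 4.15. pH = pKa + log([A⁻]/[HA]) = 4.15 + log(0.3/0.3)

pH = 4.15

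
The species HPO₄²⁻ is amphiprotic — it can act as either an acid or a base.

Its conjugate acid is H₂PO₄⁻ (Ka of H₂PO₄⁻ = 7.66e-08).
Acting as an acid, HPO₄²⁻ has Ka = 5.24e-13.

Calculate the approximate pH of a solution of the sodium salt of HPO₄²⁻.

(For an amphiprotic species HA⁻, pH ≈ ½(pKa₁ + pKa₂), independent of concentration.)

pKa₁ = -log(7.66e-08) = 7.12; pKa₂ = -log(5.24e-13) = 12.28. For an amphiprotic species, pH ≈ ½(pKa₁ + pKa₂) = ½(7.12 + 12.28) = 9.70.

pH = 9.70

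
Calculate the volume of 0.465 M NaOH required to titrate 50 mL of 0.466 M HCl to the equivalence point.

At equivalence: moles acid = moles base. moles HCl = 0.466 × 50/1000 = 0.0233 mol. V_base = moles / 0.465 × 1000 = 50.1 mL.

V_{base} = 50.1 mL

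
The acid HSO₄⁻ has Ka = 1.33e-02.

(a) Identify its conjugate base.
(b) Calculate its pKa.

(a) The conjugate base is formed by removing one H⁺ from HSO₄⁻, giving SO₄²⁻. (b) pKa = -log(Ka) = -log(1.33e-02) = 1.88.

Conjugate base: SO₄²⁻; pK_a = 1.88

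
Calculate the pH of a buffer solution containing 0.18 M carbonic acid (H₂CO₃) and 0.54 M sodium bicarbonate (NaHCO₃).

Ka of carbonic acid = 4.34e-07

pKa = -log(4.34e-07) = 6.36. pH = pKa + log([A⁻]/[HA]) = 6.36 + log(0.54/0.18)

pH = 6.84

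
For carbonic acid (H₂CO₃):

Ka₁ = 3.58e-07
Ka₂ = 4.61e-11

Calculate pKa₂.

pKa₂ = -log(Ka₂) = -log(4.61e-11) = 10.34.

pK_{a2} = 10.34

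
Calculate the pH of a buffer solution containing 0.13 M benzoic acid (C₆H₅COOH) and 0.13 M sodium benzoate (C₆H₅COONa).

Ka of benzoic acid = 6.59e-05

pKa = -log(6.59e-05) = 4.18. pH = pKa + log([A⁻]/[HA]) = 4.18 + log(0.13/0.13)

pH = 4.18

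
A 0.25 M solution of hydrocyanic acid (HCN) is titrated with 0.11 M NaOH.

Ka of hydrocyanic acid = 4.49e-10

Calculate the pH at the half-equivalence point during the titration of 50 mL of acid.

At half-equivalence [HA] = [A⁻], so Henderson-Hasselbalch gives pH = pKa = -log(4.49e-10) = 9.35.

pH = pKa = 9.35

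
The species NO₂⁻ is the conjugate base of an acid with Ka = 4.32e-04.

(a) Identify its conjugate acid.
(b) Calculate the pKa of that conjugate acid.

(a) The conjugate acid is formed by adding one H⁺ to NO₂⁻, giving HNO₂. (b) pKa = -log(Ka) = -log(4.32e-04) = 3.36.

Conjugate acid: HNO₂; pK_a = 3.36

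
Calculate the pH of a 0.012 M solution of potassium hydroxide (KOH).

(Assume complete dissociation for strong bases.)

[OH⁻] = 0.012 M for strong base. pOH = -log[OH⁻] = 1.92, pH = 14 - pOH

pH = 12.08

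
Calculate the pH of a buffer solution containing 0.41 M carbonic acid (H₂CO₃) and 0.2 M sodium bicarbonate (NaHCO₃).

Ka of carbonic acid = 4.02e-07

pKa = -log(4.02e-07) = 6.40. pH = pKa + log([A⁻]/[HA]) = 6.40 + log(0.2/0.41)

pH = 6.08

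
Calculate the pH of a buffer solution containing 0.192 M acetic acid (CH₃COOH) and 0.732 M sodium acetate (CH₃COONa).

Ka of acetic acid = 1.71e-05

pKa = -log(1.71e-05) = 4.77. pH = pKa + log([A⁻]/[HA]) = 4.77 + log(0.732/0.192)

pH = 5.35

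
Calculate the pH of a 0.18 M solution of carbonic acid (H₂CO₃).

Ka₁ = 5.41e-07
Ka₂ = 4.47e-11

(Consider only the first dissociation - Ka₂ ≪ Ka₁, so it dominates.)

First dissociation dominates. From Ka₁ = [H⁺][HA⁻]/[H₂A], x² + Ka₁·x − Ka₁·C = 0 with C = 0.18 M and Ka₁ = 5.41e-07. Solving: [H⁺] = (−Ka₁ + √(Ka₁² + 4·Ka₁·C)) / 2 = 3.1179e-04 M. pH = -log(3.1179e-04) = 3.51.

pH = 3.51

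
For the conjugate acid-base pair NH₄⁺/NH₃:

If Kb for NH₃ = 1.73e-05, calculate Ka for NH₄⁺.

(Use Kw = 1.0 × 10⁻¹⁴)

For a conjugate pair Ka × Kb = Kw, so Ka = Kw/Kb = 1.0 × 10⁻¹⁴ / 1.73e-05 = 5.78e-10.

K_a = 5.78e-10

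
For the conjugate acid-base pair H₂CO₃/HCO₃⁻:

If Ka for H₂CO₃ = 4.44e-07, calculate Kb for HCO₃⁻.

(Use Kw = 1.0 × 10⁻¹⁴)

For a conjugate pair Ka × Kb = Kw, so Kb = Kw/Ka = 1.0 × 10⁻¹⁴ / 4.44e-07 = 2.25e-08.

K_b = 2.25e-08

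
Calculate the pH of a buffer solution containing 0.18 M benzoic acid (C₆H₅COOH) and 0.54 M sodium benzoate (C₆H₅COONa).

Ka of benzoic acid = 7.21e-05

pKa = -log(7.21e-05) = 4.14. pH = pKa + log([A⁻]/[HA]) = 4.14 + log(0.54/0.18)

pH = 4.62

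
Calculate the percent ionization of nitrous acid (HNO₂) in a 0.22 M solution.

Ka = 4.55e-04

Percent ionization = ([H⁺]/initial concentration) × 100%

Using Ka equilibrium: x² + Ka×x - Ka×C = 0. Solving: [H⁺] = 9.7801e-03. Percent = (9.7801e-03/0.22) × 100

Percent ionization = 4.45%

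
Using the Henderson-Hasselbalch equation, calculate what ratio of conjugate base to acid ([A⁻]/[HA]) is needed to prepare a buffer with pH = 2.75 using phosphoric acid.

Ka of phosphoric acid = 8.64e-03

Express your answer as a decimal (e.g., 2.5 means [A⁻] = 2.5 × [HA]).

pKa = -log(8.64e-03) = 2.0635. pH = pKa + log([A⁻]/[HA]), so log([A⁻]/[HA]) = pH − pKa = 2.75 − 2.0635 = 0.6865. [A⁻]/[HA] = 10^(0.6865) = 4.86

[A⁻]/[HA] = 4.86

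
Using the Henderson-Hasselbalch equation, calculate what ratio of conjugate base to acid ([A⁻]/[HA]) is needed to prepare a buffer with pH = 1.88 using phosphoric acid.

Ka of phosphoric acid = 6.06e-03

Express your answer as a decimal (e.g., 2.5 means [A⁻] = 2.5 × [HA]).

pKa = -log(6.06e-03) = 2.2175. pH = pKa + log([A⁻]/[HA]), so log([A⁻]/[HA]) = pH − pKa = 1.88 − 2.2175 = -0.3375. [A⁻]/[HA] = 10^(-0.3375) = 0.460

[A⁻]/[HA] = 0.460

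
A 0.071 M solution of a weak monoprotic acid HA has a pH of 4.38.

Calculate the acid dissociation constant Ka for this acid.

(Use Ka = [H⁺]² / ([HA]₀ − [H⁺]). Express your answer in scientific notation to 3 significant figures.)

[H⁺] = 10^(−pH) = 10^(−4.38) = 4.169e-05 M. For HA ⇌ H⁺ + A⁻, Ka = [H⁺][A⁻]/[HA] = [H⁺]² / ([HA]₀ − [H⁺]) = (4.169e-05)² / (0.071 − 4.169e-05) = 2.45e-08.

K_a = 2.45e-08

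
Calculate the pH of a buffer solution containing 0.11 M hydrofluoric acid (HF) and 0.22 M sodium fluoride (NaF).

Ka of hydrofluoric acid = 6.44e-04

pKa = -log(6.44e-04) = 3.19. pH = pKa + log([A⁻]/[HA]) = 3.19 + log(0.22/0.11)

pH = 3.49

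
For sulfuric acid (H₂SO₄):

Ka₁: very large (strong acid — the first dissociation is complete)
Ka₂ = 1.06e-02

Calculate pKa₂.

pKa₂ = -log(Ka₂) = -log(1.06e-02) = 1.97.

pK_{a2} = 1.97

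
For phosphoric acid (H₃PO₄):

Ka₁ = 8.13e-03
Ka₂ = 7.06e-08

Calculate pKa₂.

pKa₂ = -log(Ka₂) = -log(7.06e-08) = 7.15.

pK_{a2} = 7.15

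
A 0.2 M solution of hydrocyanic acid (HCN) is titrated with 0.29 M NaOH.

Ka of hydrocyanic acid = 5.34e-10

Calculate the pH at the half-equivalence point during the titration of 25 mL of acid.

At half-equivalence [HA] = [A⁻], so Henderson-Hasselbalch gives pH = pKa = -log(5.34e-10) = 9.27.

pH = pKa = 9.27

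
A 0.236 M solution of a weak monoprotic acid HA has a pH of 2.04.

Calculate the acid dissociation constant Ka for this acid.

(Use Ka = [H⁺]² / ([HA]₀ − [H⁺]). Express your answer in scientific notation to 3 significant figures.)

[H⁺] = 10^(−pH) = 10^(−2.04) = 9.120e-03 M. For HA ⇌ H⁺ + A⁻, Ka = [H⁺][A⁻]/[HA] = [H⁺]² / ([HA]₀ − [H⁺]) = (9.120e-03)² / (0.236 − 9.120e-03) = 3.67e-04.

K_a = 3.67e-04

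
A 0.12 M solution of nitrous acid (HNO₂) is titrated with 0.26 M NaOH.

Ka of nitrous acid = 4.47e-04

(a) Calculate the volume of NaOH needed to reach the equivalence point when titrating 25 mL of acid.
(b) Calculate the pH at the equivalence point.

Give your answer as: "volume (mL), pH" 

moles acid = 0.12 × 25/1000 = 0.003 mol; V_base = moles/0.26 × 1000 = 11.5 mL. At equivalence only the conjugate base is present: [A⁻] = 0.003/0.037 = 8.2105e-02 M. Kb = Kw/Ka = 2.24e-11; [OH⁻] = √(Kb × [A⁻]) = 1.3553e-06; pOH = 5.87; pH = 14 - pOH = 8.13.

V = 11.5 mL, pH = 8.13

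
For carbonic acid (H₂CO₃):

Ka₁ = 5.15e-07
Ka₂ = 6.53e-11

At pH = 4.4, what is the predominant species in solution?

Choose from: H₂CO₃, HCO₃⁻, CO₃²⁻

pKa₁ = 6.29, pKa₂ = 10.19. For a polyprotic acid the predominant species crosses at each pKa: below pKa_n the protonated form dominates, above it the deprotonated form does. At pH = 4.4, the predominant species is H₂CO₃.

H₂CO₃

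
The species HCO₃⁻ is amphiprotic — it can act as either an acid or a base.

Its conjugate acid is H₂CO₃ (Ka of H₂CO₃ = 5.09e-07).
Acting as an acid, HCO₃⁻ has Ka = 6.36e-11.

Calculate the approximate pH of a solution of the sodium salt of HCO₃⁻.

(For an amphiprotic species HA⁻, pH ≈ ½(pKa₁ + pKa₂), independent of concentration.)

pKa₁ = -log(5.09e-07) = 6.29; pKa₂ = -log(6.36e-11) = 10.20. For an amphiprotic species, pH ≈ ½(pKa₁ + pKa₂) = ½(6.29 + 10.20) = 8.24.

pH = 8.24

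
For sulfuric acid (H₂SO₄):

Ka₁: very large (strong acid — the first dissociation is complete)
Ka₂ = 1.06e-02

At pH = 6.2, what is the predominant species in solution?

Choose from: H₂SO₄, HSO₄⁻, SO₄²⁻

The first dissociation is complete, so H₂SO₄ itself is never the predominant species in water; pKa₂ = -log(1.06e-02) = 1.97. For a polyprotic acid the predominant species crosses at each pKa: below pKa_n the protonated form dominates, above it the deprotonated form does. At pH = 6.2, the predominant species is SO₄²⁻.

SO₄²⁻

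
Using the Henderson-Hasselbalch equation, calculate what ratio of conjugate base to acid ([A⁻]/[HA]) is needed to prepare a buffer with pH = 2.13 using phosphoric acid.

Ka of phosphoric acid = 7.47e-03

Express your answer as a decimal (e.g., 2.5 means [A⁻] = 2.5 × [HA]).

pKa = -log(7.47e-03) = 2.1267. pH = pKa + log([A⁻]/[HA]), so log([A⁻]/[HA]) = pH − pKa = 2.13 − 2.1267 = 0.0033. [A⁻]/[HA] = 10^(0.0033) = 1.01

[A⁻]/[HA] = 1.01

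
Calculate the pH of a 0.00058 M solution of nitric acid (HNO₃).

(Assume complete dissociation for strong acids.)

[H⁺] = 0.00058 M for strong acid. pH = -log[H⁺] = -log(0.00058)

pH = 3.24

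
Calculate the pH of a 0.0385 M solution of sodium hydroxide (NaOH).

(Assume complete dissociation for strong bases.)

[OH⁻] = 0.0385 M for strong base. pOH = -log[OH⁻] = 1.41, pH = 14 - pOH

pH = 12.59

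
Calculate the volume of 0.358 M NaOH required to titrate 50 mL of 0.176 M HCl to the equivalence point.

At equivalence: moles acid = moles base. moles HCl = 0.176 × 50/1000 = 0.0088 mol. V_base = moles / 0.358 × 1000 = 24.6 mL.

V_{base} = 24.6 mL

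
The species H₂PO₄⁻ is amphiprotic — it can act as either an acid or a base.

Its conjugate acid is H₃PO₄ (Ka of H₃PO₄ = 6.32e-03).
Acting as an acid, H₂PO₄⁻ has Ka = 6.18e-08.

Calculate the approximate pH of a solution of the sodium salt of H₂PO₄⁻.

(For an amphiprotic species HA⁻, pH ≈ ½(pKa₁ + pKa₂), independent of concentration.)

pKa₁ = -log(6.32e-03) = 2.20; pKa₂ = -log(6.18e-08) = 7.21. For an amphiprotic species, pH ≈ ½(pKa₁ + pKa₂) = ½(2.20 + 7.21) = 4.70.

pH = 4.70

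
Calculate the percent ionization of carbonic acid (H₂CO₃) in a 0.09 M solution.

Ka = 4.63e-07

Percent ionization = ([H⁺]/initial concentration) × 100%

Using Ka equilibrium: x² + Ka×x - Ka×C = 0. Solving: [H⁺] = 2.0390e-04. Percent = (2.0390e-04/0.09) × 100

Percent ionization = 0.227%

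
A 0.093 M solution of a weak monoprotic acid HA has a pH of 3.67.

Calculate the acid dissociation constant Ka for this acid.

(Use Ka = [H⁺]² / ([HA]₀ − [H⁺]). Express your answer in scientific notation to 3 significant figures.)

[H⁺] = 10^(−pH) = 10^(−3.67) = 2.138e-04 M. For HA ⇌ H⁺ + A⁻, Ka = [H⁺][A⁻]/[HA] = [H⁺]² / ([HA]₀ − [H⁺]) = (2.138e-04)² / (0.093 − 2.138e-04) = 4.93e-07.

K_a = 4.93e-07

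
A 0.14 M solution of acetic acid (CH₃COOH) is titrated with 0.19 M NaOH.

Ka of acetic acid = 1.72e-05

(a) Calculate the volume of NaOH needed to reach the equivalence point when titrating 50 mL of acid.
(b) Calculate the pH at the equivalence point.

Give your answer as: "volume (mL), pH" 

moles acid = 0.14 × 50/1000 = 0.007 mol; V_base = moles/0.19 × 1000 = 36.8 mL. At equivalence only the conjugate base is present: [A⁻] = 0.007/0.087 = 8.0606e-02 M. Kb = Kw/Ka = 5.81e-10; [OH⁻] = √(Kb × [A⁻]) = 6.8457e-06; pOH = 5.16; pH = 14 - pOH = 8.84.

V = 36.8 mL, pH = 8.84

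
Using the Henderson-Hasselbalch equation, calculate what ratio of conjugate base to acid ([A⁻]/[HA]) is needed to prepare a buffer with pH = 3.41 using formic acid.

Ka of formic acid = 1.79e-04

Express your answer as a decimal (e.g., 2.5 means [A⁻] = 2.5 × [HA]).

pKa = -log(1.79e-04) = 3.7471. pH = pKa + log([A⁻]/[HA]), so log([A⁻]/[HA]) = pH − pKa = 3.41 − 3.7471 = -0.3371. [A⁻]/[HA] = 10^(-0.3371) = 0.460

[A⁻]/[HA] = 0.460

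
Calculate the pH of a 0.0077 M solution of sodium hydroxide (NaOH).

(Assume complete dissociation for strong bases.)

[OH⁻] = 0.0077 M for strong base. pOH = -log[OH⁻] = 2.11, pH = 14 - pOH

pH = 11.89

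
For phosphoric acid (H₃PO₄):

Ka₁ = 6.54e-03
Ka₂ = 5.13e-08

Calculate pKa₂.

pKa₂ = -log(Ka₂) = -log(5.13e-08) = 7.29.

pK_{a2} = 7.29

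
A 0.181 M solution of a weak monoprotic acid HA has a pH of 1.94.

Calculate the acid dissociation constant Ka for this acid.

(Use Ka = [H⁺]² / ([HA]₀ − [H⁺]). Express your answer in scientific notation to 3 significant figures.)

[H⁺] = 10^(−pH) = 10^(−1.94) = 1.148e-02 M. For HA ⇌ H⁺ + A⁻, Ka = [H⁺][A⁻]/[HA] = [H⁺]² / ([HA]₀ − [H⁺]) = (1.148e-02)² / (0.181 − 1.148e-02) = 7.78e-04.

K_a = 7.78e-04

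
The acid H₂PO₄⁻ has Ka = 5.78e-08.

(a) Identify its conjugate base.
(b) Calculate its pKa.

(a) The conjugate base is formed by removing one H⁺ from H₂PO₄⁻, giving HPO₄²⁻. (b) pKa = -log(Ka) = -log(5.78e-08) = 7.24.

Conjugate base: HPO₄²⁻; pK_a = 7.24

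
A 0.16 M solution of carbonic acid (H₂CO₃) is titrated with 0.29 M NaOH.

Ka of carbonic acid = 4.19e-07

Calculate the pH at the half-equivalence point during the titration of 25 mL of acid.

At half-equivalence [HA] = [A⁻], so Henderson-Hasselbalch gives pH = pKa = -log(4.19e-07) = 6.38.

pH = pKa = 6.38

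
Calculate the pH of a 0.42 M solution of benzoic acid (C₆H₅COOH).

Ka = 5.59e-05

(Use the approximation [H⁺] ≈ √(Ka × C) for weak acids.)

[H⁺] = √(Ka × C) = √(5.59e-05 × 0.42) = 4.8454e-03. pH = -log(4.8454e-03)

pH = 2.31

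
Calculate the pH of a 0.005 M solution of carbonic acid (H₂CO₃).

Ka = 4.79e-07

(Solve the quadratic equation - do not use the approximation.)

x² + Ka×x - Ka×C = 0. Using quadratic formula: [H⁺] = 4.8700e-05

pH = 4.31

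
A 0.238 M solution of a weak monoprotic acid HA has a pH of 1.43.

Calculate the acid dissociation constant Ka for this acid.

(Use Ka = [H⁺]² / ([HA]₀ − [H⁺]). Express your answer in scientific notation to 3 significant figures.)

[H⁺] = 10^(−pH) = 10^(−1.43) = 3.715e-02 M. For HA ⇌ H⁺ + A⁻, Ka = [H⁺][A⁻]/[HA] = [H⁺]² / ([HA]₀ − [H⁺]) = (3.715e-02)² / (0.238 − 3.715e-02) = 6.87e-03.

K_a = 6.87e-03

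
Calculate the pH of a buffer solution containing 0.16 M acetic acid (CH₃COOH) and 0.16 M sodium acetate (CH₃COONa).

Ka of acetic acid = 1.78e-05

pKa = -log(1.78e-05) = 4.75. pH = pKa + log([A⁻]/[HA]) = 4.75 + log(0.16/0.16)

pH = 4.75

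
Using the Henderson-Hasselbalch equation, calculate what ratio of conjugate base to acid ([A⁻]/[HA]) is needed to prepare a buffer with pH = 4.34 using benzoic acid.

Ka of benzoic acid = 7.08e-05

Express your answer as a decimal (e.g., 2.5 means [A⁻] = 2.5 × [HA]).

pKa = -log(7.08e-05) = 4.1500. pH = pKa + log([A⁻]/[HA]), so log([A⁻]/[HA]) = pH − pKa = 4.34 − 4.1500 = 0.1900. [A⁻]/[HA] = 10^(0.1900) = 1.55

[A⁻]/[HA] = 1.55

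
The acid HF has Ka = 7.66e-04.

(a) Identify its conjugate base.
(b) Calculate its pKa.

(a) The conjugate base is formed by removing one H⁺ from HF, giving F⁻. (b) pKa = -log(Ka) = -log(7.66e-04) = 3.12.

Conjugate base: F⁻; pK_a = 3.12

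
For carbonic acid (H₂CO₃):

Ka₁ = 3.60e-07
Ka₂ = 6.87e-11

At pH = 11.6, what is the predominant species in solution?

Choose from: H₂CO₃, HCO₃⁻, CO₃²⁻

pKa₁ = 6.44, pKa₂ = 10.16. For a polyprotic acid the predominant species crosses at each pKa: below pKa_n the protonated form dominates, above it the deprotonated form does. At pH = 11.6, the predominant species is CO₃²⁻.

CO₃²⁻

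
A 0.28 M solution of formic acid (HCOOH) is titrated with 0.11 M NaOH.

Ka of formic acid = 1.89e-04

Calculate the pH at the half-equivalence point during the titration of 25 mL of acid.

At half-equivalence [HA] = [A⁻], so Henderson-Hasselbalch gives pH = pKa = -log(1.89e-04) = 3.72.

pH = pKa = 3.72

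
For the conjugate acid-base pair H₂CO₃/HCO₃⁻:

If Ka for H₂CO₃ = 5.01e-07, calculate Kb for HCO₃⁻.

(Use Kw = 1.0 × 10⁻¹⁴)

For a conjugate pair Ka × Kb = Kw, so Kb = Kw/Ka = 1.0 × 10⁻¹⁴ / 5.01e-07 = 2.00e-08.

K_b = 2.00e-08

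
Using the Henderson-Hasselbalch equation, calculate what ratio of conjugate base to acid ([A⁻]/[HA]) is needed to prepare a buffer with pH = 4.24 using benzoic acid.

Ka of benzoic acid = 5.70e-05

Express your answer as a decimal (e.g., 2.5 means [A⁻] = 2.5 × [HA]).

pKa = -log(5.70e-05) = 4.2441. pH = pKa + log([A⁻]/[HA]), so log([A⁻]/[HA]) = pH − pKa = 4.24 − 4.2441 = -0.0041. [A⁻]/[HA] = 10^(-0.0041) = 0.991

[A⁻]/[HA] = 0.991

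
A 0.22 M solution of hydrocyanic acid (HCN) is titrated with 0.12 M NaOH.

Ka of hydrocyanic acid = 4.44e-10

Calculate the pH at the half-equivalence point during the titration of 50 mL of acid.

At half-equivalence [HA] = [A⁻], so Henderson-Hasselbalch gives pH = pKa = -log(4.44e-10) = 9.35.

pH = pKa = 9.35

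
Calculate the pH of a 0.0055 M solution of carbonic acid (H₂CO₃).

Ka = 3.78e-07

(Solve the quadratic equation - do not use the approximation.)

x² + Ka×x - Ka×C = 0. Using quadratic formula: [H⁺] = 4.5407e-05

pH = 4.34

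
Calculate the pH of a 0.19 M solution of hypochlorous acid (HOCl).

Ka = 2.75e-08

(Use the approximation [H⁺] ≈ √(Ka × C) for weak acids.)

[H⁺] = √(Ka × C) = √(2.75e-08 × 0.19) = 7.2284e-05. pH = -log(7.2284e-05)

pH = 4.14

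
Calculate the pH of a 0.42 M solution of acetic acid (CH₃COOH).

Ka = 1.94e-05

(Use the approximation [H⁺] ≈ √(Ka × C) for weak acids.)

[H⁺] = √(Ka × C) = √(1.94e-05 × 0.42) = 2.8545e-03. pH = -log(2.8545e-03)

pH = 2.54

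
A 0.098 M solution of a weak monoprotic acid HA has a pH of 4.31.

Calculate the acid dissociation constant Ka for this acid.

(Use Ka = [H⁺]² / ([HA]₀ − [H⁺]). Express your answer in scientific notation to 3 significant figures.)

[H⁺] = 10^(−pH) = 10^(−4.31) = 4.898e-05 M. For HA ⇌ H⁺ + A⁻, Ka = [H⁺][A⁻]/[HA] = [H⁺]² / ([HA]₀ − [H⁺]) = (4.898e-05)² / (0.098 − 4.898e-05) = 2.45e-08.

K_a = 2.45e-08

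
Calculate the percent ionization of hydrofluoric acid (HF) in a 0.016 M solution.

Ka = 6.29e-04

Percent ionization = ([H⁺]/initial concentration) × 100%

Using Ka equilibrium: x² + Ka×x - Ka×C = 0. Solving: [H⁺] = 2.8734e-03. Percent = (2.8734e-03/0.016) × 100

Percent ionization = 18%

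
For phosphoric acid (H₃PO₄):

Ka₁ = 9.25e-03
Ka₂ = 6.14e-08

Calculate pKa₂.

pKa₂ = -log(Ka₂) = -log(6.14e-08) = 7.21.

pK_{a2} = 7.21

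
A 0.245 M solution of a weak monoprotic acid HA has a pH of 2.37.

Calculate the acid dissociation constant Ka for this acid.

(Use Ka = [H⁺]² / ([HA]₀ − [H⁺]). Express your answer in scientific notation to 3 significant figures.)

[H⁺] = 10^(−pH) = 10^(−2.37) = 4.266e-03 M. For HA ⇌ H⁺ + A⁻, Ka = [H⁺][A⁻]/[HA] = [H⁺]² / ([HA]₀ − [H⁺]) = (4.266e-03)² / (0.245 − 4.266e-03) = 7.56e-05.

K_a = 7.56e-05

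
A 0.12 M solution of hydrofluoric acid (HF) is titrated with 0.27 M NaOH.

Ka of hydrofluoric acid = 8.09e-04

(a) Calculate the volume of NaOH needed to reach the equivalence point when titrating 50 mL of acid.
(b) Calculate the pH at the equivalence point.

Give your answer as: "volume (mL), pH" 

moles acid = 0.12 × 50/1000 = 0.006 mol; V_base = moles/0.27 × 1000 = 22.2 mL. At equivalence only the conjugate base is present: [A⁻] = 0.006/0.072 = 8.3077e-02 M. Kb = Kw/Ka = 1.24e-11; [OH⁻] = √(Kb × [A⁻]) = 1.0134e-06; pOH = 5.99; pH = 14 - pOH = 8.01.

V = 22.2 mL, pH = 8.01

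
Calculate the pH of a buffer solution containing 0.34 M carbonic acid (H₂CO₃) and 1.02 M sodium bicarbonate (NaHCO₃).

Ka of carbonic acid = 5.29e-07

pKa = -log(5.29e-07) = 6.28. pH = pKa + log([A⁻]/[HA]) = 6.28 + log(1.02/0.34)

pH = 6.75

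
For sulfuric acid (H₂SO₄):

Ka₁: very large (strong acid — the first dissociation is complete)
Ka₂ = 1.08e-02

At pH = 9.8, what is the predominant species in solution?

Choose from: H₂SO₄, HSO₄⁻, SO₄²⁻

The first dissociation is complete, so H₂SO₄ itself is never the predominant species in water; pKa₂ = -log(1.08e-02) = 1.97. For a polyprotic acid the predominant species crosses at each pKa: below pKa_n the protonated form dominates, above it the deprotonated form does. At pH = 9.8, the predominant species is SO₄²⁻.

SO₄²⁻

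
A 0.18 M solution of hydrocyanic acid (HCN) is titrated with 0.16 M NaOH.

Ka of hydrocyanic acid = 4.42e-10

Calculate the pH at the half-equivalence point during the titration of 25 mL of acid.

At half-equivalence [HA] = [A⁻], so Henderson-Hasselbalch gives pH = pKa = -log(4.42e-10) = 9.35.

pH = pKa = 9.35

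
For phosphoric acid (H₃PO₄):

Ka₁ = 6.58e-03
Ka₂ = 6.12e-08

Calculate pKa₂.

pKa₂ = -log(Ka₂) = -log(6.12e-08) = 7.21.

pK_{a2} = 7.21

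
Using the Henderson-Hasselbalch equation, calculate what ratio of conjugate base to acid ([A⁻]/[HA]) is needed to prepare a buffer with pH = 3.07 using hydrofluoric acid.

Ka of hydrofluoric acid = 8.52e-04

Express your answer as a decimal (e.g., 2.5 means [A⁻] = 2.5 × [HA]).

pKa = -log(8.52e-04) = 3.0696. pH = pKa + log([A⁻]/[HA]), so log([A⁻]/[HA]) = pH − pKa = 3.07 − 3.0696 = 0.0004. [A⁻]/[HA] = 10^(0.0004) = 1.00

[A⁻]/[HA] = 1.00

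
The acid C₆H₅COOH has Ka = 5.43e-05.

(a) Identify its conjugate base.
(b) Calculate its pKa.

(a) The conjugate base is formed by removing one H⁺ from C₆H₅COOH, giving C₆H₅COO⁻. (b) pKa = -log(Ka) = -log(5.43e-05) = 4.27.

Conjugate base: C₆H₅COO⁻; pK_a = 4.27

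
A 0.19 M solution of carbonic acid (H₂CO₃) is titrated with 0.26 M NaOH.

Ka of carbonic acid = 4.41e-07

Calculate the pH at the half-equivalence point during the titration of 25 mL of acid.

At half-equivalence [HA] = [A⁻], so Henderson-Hasselbalch gives pH = pKa = -log(4.41e-07) = 6.36.

pH = pKa = 6.36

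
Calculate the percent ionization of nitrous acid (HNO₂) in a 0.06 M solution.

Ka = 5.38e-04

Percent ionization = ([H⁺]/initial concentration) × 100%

Using Ka equilibrium: x² + Ka×x - Ka×C = 0. Solving: [H⁺] = 5.4189e-03. Percent = (5.4189e-03/0.06) × 100

Percent ionization = 9.03%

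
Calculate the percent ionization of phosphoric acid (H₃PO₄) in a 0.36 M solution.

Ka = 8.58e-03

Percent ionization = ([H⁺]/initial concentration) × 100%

Using Ka equilibrium: x² + Ka×x - Ka×C = 0. Solving: [H⁺] = 5.1452e-02. Percent = (5.1452e-02/0.36) × 100

Percent ionization = 14.3%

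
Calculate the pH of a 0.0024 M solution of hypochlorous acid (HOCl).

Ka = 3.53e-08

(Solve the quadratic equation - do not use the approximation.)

x² + Ka×x - Ka×C = 0. Using quadratic formula: [H⁺] = 9.1867e-06

pH = 5.04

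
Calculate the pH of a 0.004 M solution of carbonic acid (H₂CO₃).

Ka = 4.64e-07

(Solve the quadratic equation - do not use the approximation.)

x² + Ka×x - Ka×C = 0. Using quadratic formula: [H⁺] = 4.2850e-05

pH = 4.37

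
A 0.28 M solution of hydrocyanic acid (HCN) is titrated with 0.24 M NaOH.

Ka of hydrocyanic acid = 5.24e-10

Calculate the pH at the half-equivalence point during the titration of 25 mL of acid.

At half-equivalence [HA] = [A⁻], so Henderson-Hasselbalch gives pH = pKa = -log(5.24e-10) = 9.28.

pH = pKa = 9.28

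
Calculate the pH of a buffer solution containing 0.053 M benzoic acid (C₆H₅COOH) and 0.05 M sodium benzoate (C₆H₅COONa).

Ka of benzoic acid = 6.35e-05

pKa = -log(6.35e-05) = 4.20. pH = pKa + log([A⁻]/[HA]) = 4.20 + log(0.05/0.053)

pH = 4.17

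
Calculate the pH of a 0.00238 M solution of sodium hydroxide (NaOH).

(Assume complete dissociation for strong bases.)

[OH⁻] = 0.00238 M for strong base. pOH = -log[OH⁻] = 2.62, pH = 14 - pOH

pH = 11.38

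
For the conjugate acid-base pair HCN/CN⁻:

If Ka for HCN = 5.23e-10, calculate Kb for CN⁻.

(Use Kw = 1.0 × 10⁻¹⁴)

For a conjugate pair Ka × Kb = Kw, so Kb = Kw/Ka = 1.0 × 10⁻¹⁴ / 5.23e-10 = 1.91e-05.

K_b = 1.91e-05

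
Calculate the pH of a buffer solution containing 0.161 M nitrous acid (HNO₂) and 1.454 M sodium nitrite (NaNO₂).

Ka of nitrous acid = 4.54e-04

pKa = -log(4.54e-04) = 3.34. pH = pKa + log([A⁻]/[HA]) = 3.34 + log(1.454/0.161)

pH = 4.30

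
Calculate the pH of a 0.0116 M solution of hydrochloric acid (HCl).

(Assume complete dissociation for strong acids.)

[H⁺] = 0.0116 M for strong acid. pH = -log[H⁺] = -log(0.0116)

pH = 1.94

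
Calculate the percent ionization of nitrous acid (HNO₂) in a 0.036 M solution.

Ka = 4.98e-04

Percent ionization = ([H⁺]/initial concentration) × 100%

Using Ka equilibrium: x² + Ka×x - Ka×C = 0. Solving: [H⁺] = 3.9925e-03. Percent = (3.9925e-03/0.036) × 100

Percent ionization = 11.1%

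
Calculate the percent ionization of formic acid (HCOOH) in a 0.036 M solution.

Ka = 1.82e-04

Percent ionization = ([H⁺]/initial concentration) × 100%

Using Ka equilibrium: x² + Ka×x - Ka×C = 0. Solving: [H⁺] = 2.4703e-03. Percent = (2.4703e-03/0.036) × 100

Percent ionization = 6.86%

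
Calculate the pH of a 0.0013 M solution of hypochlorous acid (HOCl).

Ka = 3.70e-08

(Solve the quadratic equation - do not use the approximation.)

x² + Ka×x - Ka×C = 0. Using quadratic formula: [H⁺] = 6.9169e-06

pH = 5.16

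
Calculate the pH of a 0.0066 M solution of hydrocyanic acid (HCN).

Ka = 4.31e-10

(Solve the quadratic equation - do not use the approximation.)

x² + Ka×x - Ka×C = 0. Using quadratic formula: [H⁺] = 1.6864e-06

pH = 5.77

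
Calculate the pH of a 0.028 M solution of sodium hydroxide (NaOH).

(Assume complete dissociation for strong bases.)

[OH⁻] = 0.028 M for strong base. pOH = -log[OH⁻] = 1.55, pH = 14 - pOH

pH = 12.45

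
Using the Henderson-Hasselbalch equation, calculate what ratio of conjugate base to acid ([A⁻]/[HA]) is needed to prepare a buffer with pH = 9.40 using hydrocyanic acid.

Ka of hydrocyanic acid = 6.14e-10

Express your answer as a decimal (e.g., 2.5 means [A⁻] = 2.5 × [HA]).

pKa = -log(6.14e-10) = 9.2118. pH = pKa + log([A⁻]/[HA]), so log([A⁻]/[HA]) = pH − pKa = 9.40 − 9.2118 = 0.1882. [A⁻]/[HA] = 10^(0.1882) = 1.54

[A⁻]/[HA] = 1.54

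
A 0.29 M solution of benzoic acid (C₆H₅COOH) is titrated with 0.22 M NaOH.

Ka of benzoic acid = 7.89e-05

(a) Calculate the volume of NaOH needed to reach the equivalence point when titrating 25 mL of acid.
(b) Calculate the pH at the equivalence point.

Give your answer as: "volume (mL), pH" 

moles acid = 0.29 × 25/1000 = 0.00725 mol; V_base = moles/0.22 × 1000 = 33.0 mL. At equivalence only the conjugate base is present: [A⁻] = 0.00725/0.058 = 1.2510e-01 M. Kb = Kw/Ka = 1.27e-10; [OH⁻] = √(Kb × [A⁻]) = 3.9819e-06; pOH = 5.40; pH = 14 - pOH = 8.60.

V = 33.0 mL, pH = 8.60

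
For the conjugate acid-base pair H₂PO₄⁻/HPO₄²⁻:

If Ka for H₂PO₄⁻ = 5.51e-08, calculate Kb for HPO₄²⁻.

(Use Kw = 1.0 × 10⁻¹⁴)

For a conjugate pair Ka × Kb = Kw, so Kb = Kw/Ka = 1.0 × 10⁻¹⁴ / 5.51e-08 = 1.81e-07.

K_b = 1.81e-07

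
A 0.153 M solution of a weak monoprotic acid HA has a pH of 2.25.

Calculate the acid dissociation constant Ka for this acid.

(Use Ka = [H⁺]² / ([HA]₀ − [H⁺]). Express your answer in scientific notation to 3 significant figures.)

[H⁺] = 10^(−pH) = 10^(−2.25) = 5.623e-03 M. For HA ⇌ H⁺ + A⁻, Ka = [H⁺][A⁻]/[HA] = [H⁺]² / ([HA]₀ − [H⁺]) = (5.623e-03)² / (0.153 − 5.623e-03) = 2.15e-04.

K_a = 2.15e-04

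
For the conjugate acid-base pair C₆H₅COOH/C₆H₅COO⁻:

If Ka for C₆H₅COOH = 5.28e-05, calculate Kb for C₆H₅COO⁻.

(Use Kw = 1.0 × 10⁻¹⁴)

For a conjugate pair Ka × Kb = Kw, so Kb = Kw/Ka = 1.0 × 10⁻¹⁴ / 5.28e-05 = 1.89e-10.

K_b = 1.89e-10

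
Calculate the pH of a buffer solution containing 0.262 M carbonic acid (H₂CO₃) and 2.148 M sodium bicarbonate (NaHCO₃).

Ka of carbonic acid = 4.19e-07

pKa = -log(4.19e-07) = 6.38. pH = pKa + log([A⁻]/[HA]) = 6.38 + log(2.148/0.262)

pH = 7.29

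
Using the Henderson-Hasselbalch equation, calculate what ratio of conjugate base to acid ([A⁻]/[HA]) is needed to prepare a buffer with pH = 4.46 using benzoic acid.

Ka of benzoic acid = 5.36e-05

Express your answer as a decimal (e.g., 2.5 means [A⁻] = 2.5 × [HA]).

pKa = -log(5.36e-05) = 4.2708. pH = pKa + log([A⁻]/[HA]), so log([A⁻]/[HA]) = pH − pKa = 4.46 − 4.2708 = 0.1892. [A⁻]/[HA] = 10^(0.1892) = 1.55

[A⁻]/[HA] = 1.55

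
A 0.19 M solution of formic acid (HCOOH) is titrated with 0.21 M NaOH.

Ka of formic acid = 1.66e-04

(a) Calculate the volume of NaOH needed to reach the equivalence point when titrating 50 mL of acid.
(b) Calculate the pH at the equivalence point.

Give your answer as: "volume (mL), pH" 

moles acid = 0.19 × 50/1000 = 0.0095 mol; V_base = moles/0.21 × 1000 = 45.2 mL. At equivalence only the conjugate base is present: [A⁻] = 0.0095/0.095 = 9.9750e-02 M. Kb = Kw/Ka = 6.02e-11; [OH⁻] = √(Kb × [A⁻]) = 2.4513e-06; pOH = 5.61; pH = 14 - pOH = 8.39.

V = 45.2 mL, pH = 8.39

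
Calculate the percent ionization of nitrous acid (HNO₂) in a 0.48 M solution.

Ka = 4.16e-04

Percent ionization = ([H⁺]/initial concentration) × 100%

Using Ka equilibrium: x² + Ka×x - Ka×C = 0. Solving: [H⁺] = 1.3924e-02. Percent = (1.3924e-02/0.48) × 100

Percent ionization = 2.9%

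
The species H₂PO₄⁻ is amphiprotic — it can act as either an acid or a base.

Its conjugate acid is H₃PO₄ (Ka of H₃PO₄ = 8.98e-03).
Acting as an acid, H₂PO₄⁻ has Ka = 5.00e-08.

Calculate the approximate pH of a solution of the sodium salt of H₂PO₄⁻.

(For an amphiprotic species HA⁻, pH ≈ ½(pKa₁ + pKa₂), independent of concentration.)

pKa₁ = -log(8.98e-03) = 2.05; pKa₂ = -log(5.00e-08) = 7.30. For an amphiprotic species, pH ≈ ½(pKa₁ + pKa₂) = ½(2.05 + 7.30) = 4.67.

pH = 4.67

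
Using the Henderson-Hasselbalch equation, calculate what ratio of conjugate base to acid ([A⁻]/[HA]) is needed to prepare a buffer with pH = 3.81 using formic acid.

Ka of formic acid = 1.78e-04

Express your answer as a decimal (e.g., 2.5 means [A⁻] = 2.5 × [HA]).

pKa = -log(1.78e-04) = 3.7496. pH = pKa + log([A⁻]/[HA]), so log([A⁻]/[HA]) = pH − pKa = 3.81 − 3.7496 = 0.0604. [A⁻]/[HA] = 10^(0.0604) = 1.15

[A⁻]/[HA] = 1.15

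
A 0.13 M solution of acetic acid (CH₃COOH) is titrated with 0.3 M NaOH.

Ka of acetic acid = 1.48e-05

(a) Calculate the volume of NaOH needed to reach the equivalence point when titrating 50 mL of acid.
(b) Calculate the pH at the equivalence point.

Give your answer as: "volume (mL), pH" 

moles acid = 0.13 × 50/1000 = 0.0065 mol; V_base = moles/0.3 × 1000 = 21.7 mL. At equivalence only the conjugate base is present: [A⁻] = 0.0065/0.072 = 9.0698e-02 M. Kb = Kw/Ka = 6.76e-10; [OH⁻] = √(Kb × [A⁻]) = 7.8283e-06; pOH = 5.11; pH = 14 - pOH = 8.89.

V = 21.7 mL, pH = 8.89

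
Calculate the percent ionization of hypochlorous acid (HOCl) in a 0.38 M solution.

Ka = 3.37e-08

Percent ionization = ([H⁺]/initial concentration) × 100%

Using Ka equilibrium: x² + Ka×x - Ka×C = 0. Solving: [H⁺] = 1.1315e-04. Percent = (1.1315e-04/0.38) × 100

Percent ionization = 0.0298%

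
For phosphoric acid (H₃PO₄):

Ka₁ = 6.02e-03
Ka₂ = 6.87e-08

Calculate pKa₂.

pKa₂ = -log(Ka₂) = -log(6.87e-08) = 7.16.

pK_{a2} = 7.16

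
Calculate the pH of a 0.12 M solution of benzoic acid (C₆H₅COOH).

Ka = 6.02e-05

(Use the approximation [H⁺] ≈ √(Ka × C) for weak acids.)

[H⁺] = √(Ka × C) = √(6.02e-05 × 0.12) = 2.6877e-03. pH = -log(2.6877e-03)

pH = 2.57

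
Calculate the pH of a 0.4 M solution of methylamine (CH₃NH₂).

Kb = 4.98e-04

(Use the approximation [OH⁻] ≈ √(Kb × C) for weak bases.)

[OH⁻] = √(Kb × C) = √(4.98e-04 × 0.4) = 1.4114e-02. pOH = 1.85, pH = 14 - pOH

pH = 12.15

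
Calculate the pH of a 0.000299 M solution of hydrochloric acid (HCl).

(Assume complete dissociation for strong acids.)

[H⁺] = 0.000299 M for strong acid. pH = -log[H⁺] = -log(0.000299)

pH = 3.52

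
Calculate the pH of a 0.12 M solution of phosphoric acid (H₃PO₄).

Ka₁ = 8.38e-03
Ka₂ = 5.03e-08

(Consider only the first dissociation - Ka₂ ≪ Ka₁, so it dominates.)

First dissociation dominates. From Ka₁ = [H⁺][HA⁻]/[H₂A], x² + Ka₁·x − Ka₁·C = 0 with C = 0.12 M and Ka₁ = 8.38e-03. Solving: [H⁺] = (−Ka₁ + √(Ka₁² + 4·Ka₁·C)) / 2 = 2.7797e-02 M. pH = -log(2.7797e-02) = 1.56.

pH = 1.56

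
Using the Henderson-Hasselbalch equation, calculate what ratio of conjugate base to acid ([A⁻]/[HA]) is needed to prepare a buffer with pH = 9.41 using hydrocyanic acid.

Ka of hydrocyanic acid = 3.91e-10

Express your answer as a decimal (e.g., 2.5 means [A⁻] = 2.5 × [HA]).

pKa = -log(3.91e-10) = 9.4078. pH = pKa + log([A⁻]/[HA]), so log([A⁻]/[HA]) = pH − pKa = 9.41 − 9.4078 = 0.0022. [A⁻]/[HA] = 10^(0.0022) = 1.01

[A⁻]/[HA] = 1.01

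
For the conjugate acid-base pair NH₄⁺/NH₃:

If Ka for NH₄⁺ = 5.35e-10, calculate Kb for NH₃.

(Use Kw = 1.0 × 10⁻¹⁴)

For a conjugate pair Ka × Kb = Kw, so Kb = Kw/Ka = 1.0 × 10⁻¹⁴ / 5.35e-10 = 1.87e-05.

K_b = 1.87e-05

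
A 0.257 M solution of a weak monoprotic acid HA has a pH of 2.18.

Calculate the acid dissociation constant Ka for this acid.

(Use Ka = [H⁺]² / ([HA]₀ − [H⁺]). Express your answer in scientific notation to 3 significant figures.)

[H⁺] = 10^(−pH) = 10^(−2.18) = 6.607e-03 M. For HA ⇌ H⁺ + A⁻, Ka = [H⁺][A⁻]/[HA] = [H⁺]² / ([HA]₀ − [H⁺]) = (6.607e-03)² / (0.257 − 6.607e-03) = 1.74e-04.

K_a = 1.74e-04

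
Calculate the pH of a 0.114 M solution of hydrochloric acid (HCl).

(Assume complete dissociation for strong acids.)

[H⁺] = 0.114 M for strong acid. pH = -log[H⁺] = -log(0.114)

pH = 0.94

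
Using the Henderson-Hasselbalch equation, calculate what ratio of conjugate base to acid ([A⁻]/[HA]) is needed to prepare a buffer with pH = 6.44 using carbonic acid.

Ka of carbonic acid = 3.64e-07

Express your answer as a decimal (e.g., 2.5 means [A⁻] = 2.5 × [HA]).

pKa = -log(3.64e-07) = 6.4389. pH = pKa + log([A⁻]/[HA]), so log([A⁻]/[HA]) = pH − pKa = 6.44 − 6.4389 = 0.0011. [A⁻]/[HA] = 10^(0.0011) = 1.00

[A⁻]/[HA] = 1.00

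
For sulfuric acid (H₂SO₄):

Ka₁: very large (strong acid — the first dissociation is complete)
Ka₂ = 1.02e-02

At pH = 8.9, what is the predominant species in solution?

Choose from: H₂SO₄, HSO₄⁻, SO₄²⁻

The first dissociation is complete, so H₂SO₄ itself is never the predominant species in water; pKa₂ = -log(1.02e-02) = 1.99. For a polyprotic acid the predominant species crosses at each pKa: below pKa_n the protonated form dominates, above it the deprotonated form does. At pH = 8.9, the predominant species is SO₄²⁻.

SO₄²⁻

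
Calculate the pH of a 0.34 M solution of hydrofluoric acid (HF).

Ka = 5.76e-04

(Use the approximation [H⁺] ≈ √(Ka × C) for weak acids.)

[H⁺] = √(Ka × C) = √(5.76e-04 × 0.34) = 1.3994e-02. pH = -log(1.3994e-02)

pH = 1.85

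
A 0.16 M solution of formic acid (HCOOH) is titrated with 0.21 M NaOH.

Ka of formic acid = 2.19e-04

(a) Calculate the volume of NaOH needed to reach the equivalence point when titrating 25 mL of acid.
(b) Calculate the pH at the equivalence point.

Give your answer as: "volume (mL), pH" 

moles acid = 0.16 × 25/1000 = 0.004 mol; V_base = moles/0.21 × 1000 = 19.0 mL. At equivalence only the conjugate base is present: [A⁻] = 0.004/0.044 = 9.0811e-02 M. Kb = Kw/Ka = 4.57e-11; [OH⁻] = √(Kb × [A⁻]) = 2.0363e-06; pOH = 5.69; pH = 14 - pOH = 8.31.

V = 19.0 mL, pH = 8.31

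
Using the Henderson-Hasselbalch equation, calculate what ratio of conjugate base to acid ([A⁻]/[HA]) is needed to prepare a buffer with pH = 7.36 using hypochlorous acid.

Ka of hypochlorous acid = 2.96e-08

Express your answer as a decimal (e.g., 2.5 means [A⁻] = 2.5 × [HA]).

pKa = -log(2.96e-08) = 7.5287. pH = pKa + log([A⁻]/[HA]), so log([A⁻]/[HA]) = pH − pKa = 7.36 − 7.5287 = -0.1687. [A⁻]/[HA] = 10^(-0.1687) = 0.678

[A⁻]/[HA] = 0.678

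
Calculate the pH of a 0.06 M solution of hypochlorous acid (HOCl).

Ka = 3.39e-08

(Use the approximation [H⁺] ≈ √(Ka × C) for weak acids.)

[H⁺] = √(Ka × C) = √(3.39e-08 × 0.06) = 4.5100e-05. pH = -log(4.5100e-05)

pH = 4.35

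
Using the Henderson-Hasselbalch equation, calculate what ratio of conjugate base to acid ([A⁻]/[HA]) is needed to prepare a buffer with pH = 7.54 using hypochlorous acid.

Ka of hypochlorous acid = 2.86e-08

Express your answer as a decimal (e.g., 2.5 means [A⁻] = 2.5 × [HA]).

pKa = -log(2.86e-08) = 7.5436. pH = pKa + log([A⁻]/[HA]), so log([A⁻]/[HA]) = pH − pKa = 7.54 − 7.5436 = -0.0036. [A⁻]/[HA] = 10^(-0.0036) = 0.992

[A⁻]/[HA] = 0.992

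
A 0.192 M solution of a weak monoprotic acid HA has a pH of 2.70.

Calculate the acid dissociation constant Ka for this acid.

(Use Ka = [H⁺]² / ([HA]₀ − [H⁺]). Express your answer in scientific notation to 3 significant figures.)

[H⁺] = 10^(−pH) = 10^(−2.70) = 1.995e-03 M. For HA ⇌ H⁺ + A⁻, Ka = [H⁺][A⁻]/[HA] = [H⁺]² / ([HA]₀ − [H⁺]) = (1.995e-03)² / (0.192 − 1.995e-03) = 2.10e-05.

K_a = 2.10e-05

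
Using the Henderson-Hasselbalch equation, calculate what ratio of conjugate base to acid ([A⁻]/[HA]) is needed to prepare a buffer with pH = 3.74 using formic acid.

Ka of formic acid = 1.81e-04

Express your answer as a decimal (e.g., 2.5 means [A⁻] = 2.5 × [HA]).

pKa = -log(1.81e-04) = 3.7423. pH = pKa + log([A⁻]/[HA]), so log([A⁻]/[HA]) = pH − pKa = 3.74 − 3.7423 = -0.0023. [A⁻]/[HA] = 10^(-0.0023) = 0.995

[A⁻]/[HA] = 0.995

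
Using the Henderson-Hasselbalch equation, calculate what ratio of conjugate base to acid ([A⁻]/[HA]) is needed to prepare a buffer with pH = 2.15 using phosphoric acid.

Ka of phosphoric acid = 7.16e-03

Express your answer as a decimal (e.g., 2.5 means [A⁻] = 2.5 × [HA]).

pKa = -log(7.16e-03) = 2.1451. pH = pKa + log([A⁻]/[HA]), so log([A⁻]/[HA]) = pH − pKa = 2.15 − 2.1451 = 0.0049. [A⁻]/[HA] = 10^(0.0049) = 1.01

[A⁻]/[HA] = 1.01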